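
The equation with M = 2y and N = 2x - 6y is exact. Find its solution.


Check exactness: ∂M/∂y = 2 and ∂N/∂x = 2; equal, so the equation is exact.
Integrate M with respect to x (treating y as constant): ∫M dx = 2xy + h(y).
Differentiate w.r.t. y and set equal to N: the x-dependent terms already match, leaving h'(y) = -6y. Integrate: h(y) = -3y^2.
So F(x,y) = 2xy - 3y^2.
General solution: 2xy - 3y^2 = C.


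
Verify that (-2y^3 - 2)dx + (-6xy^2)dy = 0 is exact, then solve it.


Check exactness: ∂M/∂y = -6y^2 and ∂N/∂x = -6y^2; equal, so the equation is exact.
Integrate M with respect to x (treating y as constant): ∫M dx = -2xy^3 - 2x + h(y).
Differentiate w.r.t. y and set equal to N: all terms match, so h'(y) = 0 and h is a constant absorbed into C.
General solution: -2xy^3 - 2x = C.


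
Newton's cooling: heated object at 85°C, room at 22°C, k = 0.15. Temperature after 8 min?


Newton's law: dT/dt = -k(T - T_a) has solution T(t) = T_a + (T₀ - T_a)e^(-kt).
Plug in T_a = 22, T₀ = 85, k = 0.15, t = 8: T(8) = 22 + (63)e^(-1.20) ≈ 41.0°C.


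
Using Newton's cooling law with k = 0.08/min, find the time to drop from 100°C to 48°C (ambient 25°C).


From T(t) = T_a + (T₀ - T_a)e^(-kt), set T(t) = 48:
(48 - 25) / (100 - 25) = e^(-0.08t), so t = -ln(0.307)/0.08 ≈ 14.8 minutes.


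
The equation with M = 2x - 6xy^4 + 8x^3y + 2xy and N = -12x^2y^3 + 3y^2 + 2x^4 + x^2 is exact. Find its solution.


Check exactness: ∂M/∂y = -24xy^3 + 8x^3 + 2x and ∂N/∂x = -24xy^3 + 8x^3 + 2x; equal, so the equation is exact.
Integrate M with respect to x (treating y as constant): ∫M dx = x^2 - 3x^2y^4 + 2x^4y + x^2y + h(y).
Differentiate w.r.t. y and set equal to N: the x-dependent terms already match, leaving h'(y) = 3y^2. Integrate: h(y) = y^3.
So F(x,y) = x^2 - 3x^2y^4 + y^3 + 2x^4y + x^2y.
General solution: x^2 - 3x^2y^4 + y^3 + 2x^4y + x^2y = C.


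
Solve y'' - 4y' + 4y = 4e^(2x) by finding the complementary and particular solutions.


Characteristic polynomial (r - 2)² = 0; repeated root r = 2.
y_h = (C₁ + C₂x)e^(2x). Forcing matches the repeated root (resonance), so try y_p = Ax² e^(2x).
Substitute and solve for A: 2A = 4, so A = 2.
General solution: y = (C₁ + C₂x + 2x²)e^(2x).


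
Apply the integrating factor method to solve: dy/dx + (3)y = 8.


P(x) = 3, Q(x) = 8; integrating factor μ = e^(3x).
(μ y)' = 8e^(3x) ⇒ μ y = (8/3)e^(3x) + C.
Divide by μ: y = 8/3 + Ce^(-3x).


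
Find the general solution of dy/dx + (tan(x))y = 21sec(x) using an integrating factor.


P(x) = tan(x) ⇒ μ = e^(∫tan(x)dx) = sec(x).
(sec(x) y)' = 21sec²(x) ⇒ sec(x) y = 21tan(x) + C.
Multiply by cos(x): y = 21sin(x) + C·cos(x).


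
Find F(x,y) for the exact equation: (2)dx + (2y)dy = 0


Check exactness: ∂M/∂y = 0 and ∂N/∂x = 0; equal, so the equation is exact.
Integrate M with respect to x (treating y as constant): ∫M dx = 2x + h(y).
Differentiate w.r.t. y and set equal to N: the x-dependent terms already match, leaving h'(y) = 2y. Integrate: h(y) = y^2.
So F(x,y) = y^2 + 2x.
General solution: y^2 + 2x = C.


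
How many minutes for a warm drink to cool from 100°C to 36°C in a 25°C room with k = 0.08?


From T(t) = T_a + (T₀ - T_a)e^(-kt), set T(t) = 36:
(36 - 25) / (100 - 25) = e^(-0.08t), so t = -ln(0.147)/0.08 ≈ 24.0 minutes.


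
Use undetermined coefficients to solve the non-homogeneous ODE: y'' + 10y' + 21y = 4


Characteristic roots of r² + 10r + 21 = 0 are -3, -7.
y_h = C₁e^(-3x) + C₂e^(-7x).
Constant forcing; try y_p = A. Then 21A = 4 ⇒ A = 4/21.
General solution: y = C₁e^(-3x) + C₂e^(-7x) + 4/21.


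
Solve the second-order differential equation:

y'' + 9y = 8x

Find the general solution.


Homogeneous: r² + 9 = 0 ⇒ r = ±3i, y_h = C₁cos(3x) + C₂sin(3x).
Polynomial forcing; try y_p = Ax + B. Then y_p'' + 9 y_p = 9(Ax + B) = 8x, so B = 0 and A = 8/9.
General solution: y = C₁cos(3x) + C₂sin(3x) + (8/9)x.


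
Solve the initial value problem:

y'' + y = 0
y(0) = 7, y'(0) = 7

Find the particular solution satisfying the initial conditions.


Characteristic roots of r² + 1 = 0 are ±1i, so y = C₁cos(x) + C₂sin(x).
Apply y(0) = 7: C₁ = 7. Differentiate and apply y'(0) = 7: 1·C₂ = 7, so C₂ = 7.
Particular solution: y = 7cos(x) + 7sin(x).


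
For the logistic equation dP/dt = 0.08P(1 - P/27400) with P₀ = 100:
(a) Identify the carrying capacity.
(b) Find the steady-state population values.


Logistic ODE dP/dt = 0.08P(1 - P/27400) has equilibria where dP/dt = 0, i.e. P = 0 or P = 27400.
The coefficient (1 - P/K) = 0 when P = K, identifying K = 27400 as the carrying capacity.
(a) K = 27400; (b) equilibria P = 0 and P = 27400.


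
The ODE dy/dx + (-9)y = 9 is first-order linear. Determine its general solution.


P(x) = -9 ⇒ μ = e^(-9x).
(μ y)' = 9e^(-9x) ⇒ μ y = -e^(-9x) + C.
Divide by μ: y = -1 + Ce^(9x).


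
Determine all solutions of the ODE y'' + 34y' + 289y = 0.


Characteristic equation: r² + 34r + 289 = 0, i.e. (r + 17)² = 0.
Repeated root r = -17; include an x factor for the second linearly independent solution.
General solution: y = (C₁ + C₂x)e^(-17x).


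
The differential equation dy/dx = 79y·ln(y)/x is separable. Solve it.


Separate: dy/[y ln(y)] = 79 dx/x.
Substitute u = ln(y): du/u = 79 dx/x.
Integrate: ln|ln(y)| = 79ln|x| + C₀, hence ln(y) = C·x^79.


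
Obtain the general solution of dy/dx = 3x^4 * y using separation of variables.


Separate variables: dy/y = 3x^4 dx.
Integrate: ln|y| = (3/5)x^5 + C₀.
Exponentiate: y = Ce^((3/5)x^5).


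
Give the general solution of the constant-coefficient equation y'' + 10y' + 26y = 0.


Characteristic equation: r² + 10r + 26 = 0.
Discriminant is negative; roots r = -5 ± 1i (complex conjugate pair).
General solution uses e^(α x)(C₁ cos(β x) + C₂ sin(β x)): y = e^(-5x)(C₁cos(x) + C₂sin(x)).


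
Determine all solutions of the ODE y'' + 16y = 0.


Characteristic equation: r² + 16 = 0.
Discriminant is negative; roots r = 0 ± 4i (complex conjugate pair).
General solution uses e^(α x)(C₁ cos(β x) + C₂ sin(β x)): y = C₁cos(4x) + C₂sin(4x).


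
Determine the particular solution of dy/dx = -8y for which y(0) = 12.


General solution of y' = -8y is y = Ce^(-8x).
Apply y(0) = 12: C = 12.
Particular solution: y = 12e^(-8x).


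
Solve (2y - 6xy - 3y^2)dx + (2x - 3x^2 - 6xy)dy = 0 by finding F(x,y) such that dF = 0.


Check exactness: ∂M/∂y = 2 - 6x - 6y and ∂N/∂x = 2 - 6x - 6y; equal, so the equation is exact.
Integrate M with respect to x (treating y as constant): ∫M dx = 2xy - 3x^2y - 3xy^2 + h(y).
Differentiate w.r.t. y and set equal to N: all terms match, so h'(y) = 0 and h is a constant absorbed into C.
General solution: 2xy - 3x^2y - 3xy^2 = C.


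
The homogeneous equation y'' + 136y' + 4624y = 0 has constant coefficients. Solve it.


Characteristic equation: r² + 136r + 4624 = 0, i.e. (r + 68)² = 0.
Repeated root r = -68; include an x factor for the second linearly independent solution.
General solution: y = (C₁ + C₂x)e^(-68x).


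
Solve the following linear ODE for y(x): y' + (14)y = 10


P(x) = 14, Q(x) = 10; integrating factor μ = e^(14x).
(μ y)' = 10e^(14x) ⇒ μ y = (5/7)e^(14x) + C.
Divide by μ: y = 5/7 + Ce^(-14x).


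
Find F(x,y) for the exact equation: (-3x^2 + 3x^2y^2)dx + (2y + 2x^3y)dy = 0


Check exactness: ∂M/∂y = 6x^2y and ∂N/∂x = 6x^2y; equal, so the equation is exact.
Integrate M with respect to x (treating y as constant): ∫M dx = -x^3 + x^3y^2 + h(y).
Differentiate w.r.t. y and set equal to N: the x-dependent terms already match, leaving h'(y) = 2y. Integrate: h(y) = y^2.
So F(x,y) = y^2 - x^3 + x^3y^2.
General solution: y^2 - x^3 + x^3y^2 = C.


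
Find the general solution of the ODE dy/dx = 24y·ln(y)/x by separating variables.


Separate: dy/[y ln(y)] = 24 dx/x.
Substitute u = ln(y): du/u = 24 dx/x.
Integrate: ln|ln(y)| = 24ln|x| + C₀, hence ln(y) = C·x^24.


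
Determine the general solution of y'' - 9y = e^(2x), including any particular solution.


Characteristic roots of r² - 9 = 0 are 3, -3.
y_h = C₁e^(3x) + C₂e^(-3x).
Forcing exponent 2 is not a characteristic root; try y_p = Ae^(2x).
Substitute: A·(4 + (0)·2 + (-9)) = A·-5 = 1, so A = -1/5.
General solution: y = C₁e^(3x) + C₂e^(-3x) - (1/5)e^(2x).


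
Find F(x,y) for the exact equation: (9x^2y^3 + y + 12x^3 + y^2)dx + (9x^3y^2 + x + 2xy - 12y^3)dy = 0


Check exactness: ∂M/∂y = 27x^2y^2 + 1 + 2y and ∂N/∂x = 27x^2y^2 + 1 + 2y; equal, so the equation is exact.
Integrate M with respect to x (treating y as constant): ∫M dx = 3x^3y^3 + xy + 3x^4 + xy^2 + h(y).
Differentiate w.r.t. y and set equal to N: the x-dependent terms already match, leaving h'(y) = -12y^3. Integrate: h(y) = -3y^4.
So F(x,y) = 3x^3y^3 + xy + 3x^4 + xy^2 - 3y^4.
General solution: 3x^3y^3 + xy + 3x^4 + xy^2 - 3y^4 = C.


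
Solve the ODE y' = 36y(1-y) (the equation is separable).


Separate: dy/[y(1-y)] = 36 dx.
Partial fractions: 1/[y(1-y)] = 1/y + 1/(1-y).
Integrate: ln|y/(1-y)| = 36x + C₀.
Solve for y: y = 1/(1 + Ce^(-36x)).


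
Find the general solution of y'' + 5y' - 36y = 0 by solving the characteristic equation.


Characteristic equation: r² + 5r - 36 = 0.
Factor: (r + 9)(r - 4) = 0 ⇒ r = -9, 4 (distinct real).
General solution: y = C₁e^(-9x) + C₂e^(4x).


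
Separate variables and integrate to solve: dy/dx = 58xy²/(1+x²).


Separate: dy/y² = 58x/(1+x²) dx.
Integrate LHS: ∫ dy/y² = -1/y.
Integrate RHS via u = 1+x²: 29ln(1+x²) + C.
Result: -1/y = 29ln(1+x²) + C.


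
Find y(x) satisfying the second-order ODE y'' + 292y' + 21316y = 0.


Characteristic equation: r² + 292r + 21316 = 0, i.e. (r + 146)² = 0.
Repeated root r = -146; include an x factor for the second linearly independent solution.
General solution: y = (C₁ + C₂x)e^(-146x).


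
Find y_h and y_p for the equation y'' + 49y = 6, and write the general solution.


Homogeneous part: r² + 49 = 0 ⇒ r = ±7i, so y_h = C₁cos(7x) + C₂sin(7x).
Try constant y_p = A; plug in: 49A = 6 ⇒ A = 6/49.
General solution: y = C₁cos(7x) + C₂sin(7x) + 6/49.


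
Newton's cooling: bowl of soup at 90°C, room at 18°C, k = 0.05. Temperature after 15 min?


Newton's law: dT/dt = -k(T - T_a) has solution T(t) = T_a + (T₀ - T_a)e^(-kt).
Plug in T_a = 18, T₀ = 90, k = 0.05, t = 15: T(15) = 18 + (72)e^(-0.75) ≈ 52.0°C.


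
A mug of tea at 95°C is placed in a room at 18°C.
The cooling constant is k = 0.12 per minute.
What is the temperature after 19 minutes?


Newton's law: dT/dt = -k(T - T_a) has solution T(t) = T_a + (T₀ - T_a)e^(-kt).
Plug in T_a = 18, T₀ = 95, k = 0.12, t = 19: T(19) = 18 + (77)e^(-2.28) ≈ 25.9°C.


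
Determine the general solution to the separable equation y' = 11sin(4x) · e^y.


Separate: e^(-y) dy = 11sin(4x) dx.
Integrate: -e^(-y) = -(11/4)cos(4x) + C₀.
Rearrange: e^(-y) = (11/4)cos(4x) + C.


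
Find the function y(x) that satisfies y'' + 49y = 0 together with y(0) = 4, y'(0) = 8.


Characteristic roots of r² + 49 = 0 are ±7i, so y = C₁cos(7x) + C₂sin(7x).
Apply y(0) = 4: C₁ = 4. Differentiate and apply y'(0) = 8: 7·C₂ = 8, so C₂ = 8/7.
Particular solution: y = 4cos(7x) + (8/7)sin(7x).


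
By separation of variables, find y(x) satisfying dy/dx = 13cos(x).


g(y) = 1, so integrate directly: y = ∫ 13cos(x) dx = 13sin(x) + C.


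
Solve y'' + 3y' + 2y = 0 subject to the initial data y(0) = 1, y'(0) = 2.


Characteristic roots of r² + 3r + 2 = 0 are -2, -1.
General solution y = c₁ e^(-2x) + c₂ e^(-x).
Apply y(0) = 1: c₁ + c₂ = 1. Apply y'(0) = 2: -2 c₁ - 1 c₂ = 2.
Solve: c₁ = -3, c₂ = 4.
Particular solution: y = -3e^(-2x) + 4e^(-x).


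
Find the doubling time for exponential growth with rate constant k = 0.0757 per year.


Exponential growth: P(t) = P₀ e^(0.0757t). Set P(t)/P₀ = 2: e^(0.0757t) = 2.
Solve: t = ln(2)/0.0757 ≈ 9.16 years.


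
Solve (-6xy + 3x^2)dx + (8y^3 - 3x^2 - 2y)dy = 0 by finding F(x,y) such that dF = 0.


Check exactness: ∂M/∂y = -6x and ∂N/∂x = -6x; equal, so the equation is exact.
Integrate M with respect to x (treating y as constant): ∫M dx = -3x^2y + x^3 + h(y).
Differentiate w.r.t. y and set equal to N: the x-dependent terms already match, leaving h'(y) = 8y^3 - 2y. Integrate: h(y) = 2y^4 - y^2.
So F(x,y) = 2y^4 - 3x^2y - y^2 + x^3.
General solution: 2y^4 - 3x^2y - y^2 + x^3 = C.


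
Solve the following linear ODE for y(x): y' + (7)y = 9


P(x) = 7, Q(x) = 9; integrating factor μ = e^(7x).
(μ y)' = 9e^(7x) ⇒ μ y = (9/7)e^(7x) + C.
Divide by μ: y = 9/7 + Ce^(-7x).


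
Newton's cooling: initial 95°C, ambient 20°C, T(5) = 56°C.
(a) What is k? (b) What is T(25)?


Newton's law: T(t) = T_a + (T₀ - T_a)e^(-kt).
(a) Use T(5) = 56: (56 - 20)/(95 - 20) = e^(-k·5), so k = -ln(0.480)/5 ≈ 0.1468.
(b) Apply k to t = 25: T(25) = 20 + (75)e^(-3.670) ≈ 21.9°C.


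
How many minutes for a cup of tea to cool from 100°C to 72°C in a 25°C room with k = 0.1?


From T(t) = T_a + (T₀ - T_a)e^(-kt), set T(t) = 72:
(72 - 25) / (100 - 25) = e^(-0.1t), so t = -ln(0.627)/0.1 ≈ 4.7 minutes.


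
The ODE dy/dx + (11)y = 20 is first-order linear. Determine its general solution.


P(x) = 11, Q(x) = 20; integrating factor μ = e^(11x).
(μ y)' = 20e^(11x) ⇒ μ y = (20/11)e^(11x) + C.
Divide by μ: y = 20/11 + Ce^(-11x).


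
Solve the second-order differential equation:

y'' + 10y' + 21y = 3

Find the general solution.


Characteristic roots of r² + 10r + 21 = 0 are -3, -7.
y_h = C₁e^(-3x) + C₂e^(-7x).
Constant forcing; try y_p = A. Then 21A = 3 ⇒ A = 1/7.
General solution: y = C₁e^(-3x) + C₂e^(-7x) + 1/7.


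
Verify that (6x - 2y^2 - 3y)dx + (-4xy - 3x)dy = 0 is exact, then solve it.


Check exactness: ∂M/∂y = -4y - 3 and ∂N/∂x = -4y - 3; equal, so the equation is exact.
Integrate M with respect to x (treating y as constant): ∫M dx = 3x^2 - 2xy^2 - 3xy + h(y).
Differentiate w.r.t. y and set equal to N: all terms match, so h'(y) = 0 and h is a constant absorbed into C.
General solution: 3x^2 - 2xy^2 - 3xy = C.


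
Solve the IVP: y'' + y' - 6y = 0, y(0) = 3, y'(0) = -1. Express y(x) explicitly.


Characteristic roots of r² + r - 6 = 0 are -3, 2.
General solution y = c₁ e^(-3x) + c₂ e^(2x).
Apply y(0) = 3: c₁ + c₂ = 3. Apply y'(0) = -1: -3 c₁ + 2 c₂ = -1.
Solve: c₁ = 7/5, c₂ = 8/5.
Particular solution: y = (7/5)e^(-3x) + (8/5)e^(2x).


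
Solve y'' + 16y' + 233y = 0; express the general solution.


Characteristic equation: r² + 16r + 233 = 0.
Discriminant is negative; roots r = -8 ± 13i (complex conjugate pair).
General solution uses e^(α x)(C₁ cos(β x) + C₂ sin(β x)): y = e^(-8x)(C₁cos(13x) + C₂sin(13x)).


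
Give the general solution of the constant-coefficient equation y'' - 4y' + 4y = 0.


Characteristic equation: r² - 4r + 4 = 0, i.e. (r - 2)² = 0.
Repeated root r = 2; include an x factor for the second linearly independent solution.
General solution: y = (C₁ + C₂x)e^(2x).


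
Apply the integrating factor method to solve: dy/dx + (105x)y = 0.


P(x) = 105x ⇒ μ = e^((105/2)x²).
Q(x) = 0 so μ y is constant: y = Ce^(-(105/2)x²).


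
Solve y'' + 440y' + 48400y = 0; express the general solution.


Characteristic equation: r² + 440r + 48400 = 0, i.e. (r + 220)² = 0.
Repeated root r = -220; include an x factor for the second linearly independent solution.
General solution: y = (C₁ + C₂x)e^(-220x).


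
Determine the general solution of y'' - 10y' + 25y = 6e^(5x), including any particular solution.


Characteristic polynomial (r - 5)² = 0; repeated root r = 5.
y_h = (C₁ + C₂x)e^(5x). Forcing matches the repeated root (resonance), so try y_p = Ax² e^(5x).
Substitute and solve for A: 2A = 6, so A = 3.
General solution: y = (C₁ + C₂x + 3x²)e^(5x).


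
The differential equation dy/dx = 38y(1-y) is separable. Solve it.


Separate: dy/[y(1-y)] = 38 dx.
Partial fractions: 1/[y(1-y)] = 1/y + 1/(1-y).
Integrate: ln|y/(1-y)| = 38x + C₀.
Solve for y: y = 1/(1 + Ce^(-38x)).


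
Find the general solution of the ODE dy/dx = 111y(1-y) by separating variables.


Separate: dy/[y(1-y)] = 111 dx.
Partial fractions: 1/[y(1-y)] = 1/y + 1/(1-y).
Integrate: ln|y/(1-y)| = 111x + C₀.
Solve for y: y = 1/(1 + Ce^(-111x)).


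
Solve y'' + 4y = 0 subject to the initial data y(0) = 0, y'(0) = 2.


Characteristic roots of r² + 4 = 0 are ±2i, so y = C₁cos(2x) + C₂sin(2x).
Apply y(0) = 0: C₁ = 0. Differentiate and apply y'(0) = 2: 2·C₂ = 2, so C₂ = 1.
Particular solution: y = sin(2x).


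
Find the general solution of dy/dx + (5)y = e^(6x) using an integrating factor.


P(x) = 5 ⇒ μ = e^(5x).
(μ y)' = e^(11x) ⇒ μ y = e^(11x)/11 + C.
Divide by μ: y = (1/11)e^(6x) + Ce^(-5x).


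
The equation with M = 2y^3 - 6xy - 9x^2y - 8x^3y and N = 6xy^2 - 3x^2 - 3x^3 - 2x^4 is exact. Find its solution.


Check exactness: ∂M/∂y = 6y^2 - 6x - 9x^2 - 8x^3 and ∂N/∂x = 6y^2 - 6x - 9x^2 - 8x^3; equal, so the equation is exact.
Integrate M with respect to x (treating y as constant): ∫M dx = 2xy^3 - 3x^2y - 3x^3y - 2x^4y + h(y).
Differentiate w.r.t. y and set equal to N: all terms match, so h'(y) = 0 and h is a constant absorbed into C.
General solution: 2xy^3 - 3x^2y - 3x^3y - 2x^4y = C.


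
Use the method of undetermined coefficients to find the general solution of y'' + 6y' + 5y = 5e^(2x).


Characteristic roots of r² + 6r + 5 = 0 are -5, -1.
y_h = C₁e^(-5x) + C₂e^(-x).
Forcing exponent 2 is not a characteristic root; try y_p = Ae^(2x).
Substitute: A·(4 + (6)·2 + (5)) = A·21 = 5, so A = 5/21.
General solution: y = C₁e^(-5x) + C₂e^(-x) + (5/21)e^(2x).


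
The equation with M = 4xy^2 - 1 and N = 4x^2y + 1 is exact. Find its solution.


Check exactness: ∂M/∂y = 8xy and ∂N/∂x = 8xy; equal, so the equation is exact.
Integrate M with respect to x (treating y as constant): ∫M dx = 2x^2y^2 - x + h(y).
Differentiate w.r.t. y and set equal to N: the x-dependent terms already match, leaving h'(y) = 1. Integrate: h(y) = y.
So F(x,y) = 2x^2y^2 + y - x.
General solution: 2x^2y^2 + y - x = C.


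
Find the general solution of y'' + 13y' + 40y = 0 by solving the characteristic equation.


Characteristic equation: r² + 13r + 40 = 0.
Factor: (r + 8)(r + 5) = 0 ⇒ r = -8, -5 (distinct real).
General solution: y = C₁e^(-8x) + C₂e^(-5x).


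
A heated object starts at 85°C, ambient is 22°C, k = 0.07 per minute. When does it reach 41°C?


From T(t) = T_a + (T₀ - T_a)e^(-kt), set T(t) = 41:
(41 - 22) / (85 - 22) = e^(-0.07t), so t = -ln(0.302)/0.07 ≈ 17.1 minutes.


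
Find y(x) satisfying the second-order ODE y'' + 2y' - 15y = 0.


Characteristic equation: r² + 2r - 15 = 0.
Factor: (r + 5)(r - 3) = 0 ⇒ r = -5, 3 (distinct real).
General solution: y = C₁e^(-5x) + C₂e^(3x).


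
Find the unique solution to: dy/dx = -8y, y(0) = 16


General solution of y' = -8y is y = Ce^(-8x).
Apply y(0) = 16: C = 16.
Particular solution: y = 16e^(-8x).


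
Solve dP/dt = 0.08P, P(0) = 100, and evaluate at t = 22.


The ODE dP/dt = 0.08P has solution P(t) = P(0)e^(0.08t).
Substitute P(0) = 100 and t = 22: P(22) = 100 e^(1.76) ≈ 581.


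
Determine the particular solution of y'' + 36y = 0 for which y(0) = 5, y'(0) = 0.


Characteristic roots of r² + 36 = 0 are ±6i, so y = C₁cos(6x) + C₂sin(6x).
Apply y(0) = 5: C₁ = 5. Differentiate and apply y'(0) = 0: 6·C₂ = 0, so C₂ = 0.
Particular solution: y = 5cos(6x).


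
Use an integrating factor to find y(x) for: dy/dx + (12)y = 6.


P(x) = 12, Q(x) = 6; integrating factor μ = e^(12x).
(μ y)' = 6e^(12x) ⇒ μ y = (1/2)e^(12x) + C.
Divide by μ: y = 1/2 + Ce^(-12x).


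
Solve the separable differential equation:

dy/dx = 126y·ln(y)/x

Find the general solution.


Separate: dy/[y ln(y)] = 126 dx/x.
Substitute u = ln(y): du/u = 126 dx/x.
Integrate: ln|ln(y)| = 126ln|x| + C₀, hence ln(y) = C·x^126.


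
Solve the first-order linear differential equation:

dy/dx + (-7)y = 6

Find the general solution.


P(x) = -7 ⇒ μ = e^(-7x).
(μ y)' = 6e^(-7x) ⇒ μ y = -(6/7)e^(-7x) + C.
Divide by μ: y = -6/7 + Ce^(7x).


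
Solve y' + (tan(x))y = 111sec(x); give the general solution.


P(x) = tan(x) ⇒ μ = e^(∫tan(x)dx) = sec(x).
(sec(x) y)' = 111sec²(x) ⇒ sec(x) y = 111tan(x) + C.
Multiply by cos(x): y = 111sin(x) + C·cos(x).


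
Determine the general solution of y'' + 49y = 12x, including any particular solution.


Homogeneous: r² + 49 = 0 ⇒ r = ±7i, y_h = C₁cos(7x) + C₂sin(7x).
Polynomial forcing; try y_p = Ax + B. Then y_p'' + 49 y_p = 49(Ax + B) = 12x, so B = 0 and A = 12/49.
General solution: y = C₁cos(7x) + C₂sin(7x) + (12/49)x.


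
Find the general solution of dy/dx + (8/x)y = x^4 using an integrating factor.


P(x) = 8/x ⇒ μ = x^8.
(x^8 y)' = x^8·x^4 = x^12.
Integrate: x^8 y = x^13/(13) + C.
Solve for y: y = (1/13)x^5 + C/x^8.


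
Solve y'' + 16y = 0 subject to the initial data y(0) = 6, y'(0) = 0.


Characteristic roots of r² + 16 = 0 are ±4i, so y = C₁cos(4x) + C₂sin(4x).
Apply y(0) = 6: C₁ = 6. Differentiate and apply y'(0) = 0: 4·C₂ = 0, so C₂ = 0.
Particular solution: y = 6cos(4x).


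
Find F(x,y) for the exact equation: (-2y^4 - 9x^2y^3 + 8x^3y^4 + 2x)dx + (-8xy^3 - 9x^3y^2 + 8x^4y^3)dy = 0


Check exactness: ∂M/∂y = -8y^3 - 27x^2y^2 + 32x^3y^3 and ∂N/∂x = -8y^3 - 27x^2y^2 + 32x^3y^3; equal, so the equation is exact.
Integrate M with respect to x (treating y as constant): ∫M dx = -2xy^4 - 3x^3y^3 + 2x^4y^4 + x^2 + h(y).
Differentiate w.r.t. y and set equal to N: all terms match, so h'(y) = 0 and h is a constant absorbed into C.
General solution: -2xy^4 - 3x^3y^3 + 2x^4y^4 + x^2 = C.


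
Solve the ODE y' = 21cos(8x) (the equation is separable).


g(y) = 1, so integrate directly: y = ∫ 21cos(8x) dx = (21/8)sin(8x) + C.


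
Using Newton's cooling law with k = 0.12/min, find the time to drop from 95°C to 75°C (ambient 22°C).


From T(t) = T_a + (T₀ - T_a)e^(-kt), set T(t) = 75:
(75 - 22) / (95 - 22) = e^(-0.12t), so t = -ln(0.726)/0.12 ≈ 2.7 minutes.


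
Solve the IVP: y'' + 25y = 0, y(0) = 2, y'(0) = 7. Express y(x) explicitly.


Characteristic roots of r² + 25 = 0 are ±5i, so y = C₁cos(5x) + C₂sin(5x).
Apply y(0) = 2: C₁ = 2. Differentiate and apply y'(0) = 7: 5·C₂ = 7, so C₂ = 7/5.
Particular solution: y = 2cos(5x) + (7/5)sin(5x).


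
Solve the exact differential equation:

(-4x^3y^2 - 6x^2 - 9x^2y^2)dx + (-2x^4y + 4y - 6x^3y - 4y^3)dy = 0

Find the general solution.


Check exactness: ∂M/∂y = -8x^3y - 18x^2y and ∂N/∂x = -8x^3y - 18x^2y; equal, so the equation is exact.
Integrate M with respect to x (treating y as constant): ∫M dx = -x^4y^2 - 2x^3 - 3x^3y^2 + h(y).
Differentiate w.r.t. y and set equal to N: the x-dependent terms already match, leaving h'(y) = 4y - 4y^3. Integrate: h(y) = 2y^2 - y^4.
So F(x,y) = -x^4y^2 + 2y^2 - 2x^3 - 3x^3y^2 - y^4.
General solution: -x^4y^2 + 2y^2 - 2x^3 - 3x^3y^2 - y^4 = C.


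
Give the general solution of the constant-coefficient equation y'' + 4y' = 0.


Characteristic equation: r² + 4r = 0.
Factor: (r + 4)(r - 0) = 0 ⇒ r = -4, 0 (distinct real).
General solution: y = C₁e^(-4x) + C₂.


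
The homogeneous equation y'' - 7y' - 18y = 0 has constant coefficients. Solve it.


Characteristic equation: r² - 7r - 18 = 0.
Factor: (r - 9)(r + 2) = 0 ⇒ r = 9, -2 (distinct real).
General solution: y = C₁e^(9x) + C₂e^(-2x).


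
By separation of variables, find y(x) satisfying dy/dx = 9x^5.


Integrate both sides with respect to x: y = ∫ 9x^5 dx = (3/2)x^6 + C.


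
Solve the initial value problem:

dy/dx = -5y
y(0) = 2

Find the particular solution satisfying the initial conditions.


General solution of y' = -5y is y = Ce^(-5x).
Apply y(0) = 2: C = 2.
Particular solution: y = 2e^(-5x).


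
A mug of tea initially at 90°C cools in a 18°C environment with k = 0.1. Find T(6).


Newton's law: dT/dt = -k(T - T_a) has solution T(t) = T_a + (T₀ - T_a)e^(-kt).
Plug in T_a = 18, T₀ = 90, k = 0.1, t = 6: T(6) = 18 + (72)e^(-0.60) ≈ 57.5°C.


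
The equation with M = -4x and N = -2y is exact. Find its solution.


Check exactness: ∂M/∂y = 0 and ∂N/∂x = 0; equal, so the equation is exact.
Integrate M with respect to x (treating y as constant): ∫M dx = -2x^2 + h(y).
Differentiate w.r.t. y and set equal to N: the x-dependent terms already match, leaving h'(y) = -2y. Integrate: h(y) = -y^2.
So F(x,y) = -2x^2 - y^2.
General solution: -2x^2 - y^2 = C.


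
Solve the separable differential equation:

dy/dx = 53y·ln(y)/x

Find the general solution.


Separate: dy/[y ln(y)] = 53 dx/x.
Substitute u = ln(y): du/u = 53 dx/x.
Integrate: ln|ln(y)| = 53ln|x| + C₀, hence ln(y) = C·x^53.


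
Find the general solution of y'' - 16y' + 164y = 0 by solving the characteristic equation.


Characteristic equation: r² - 16r + 164 = 0.
Discriminant is negative; roots r = 8 ± 10i (complex conjugate pair).
General solution uses e^(α x)(C₁ cos(β x) + C₂ sin(β x)): y = e^(8x)(C₁cos(10x) + C₂sin(10x)).


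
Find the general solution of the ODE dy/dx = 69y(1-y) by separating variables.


Separate: dy/[y(1-y)] = 69 dx.
Partial fractions: 1/[y(1-y)] = 1/y + 1/(1-y).
Integrate: ln|y/(1-y)| = 69x + C₀.
Solve for y: y = 1/(1 + Ce^(-69x)).


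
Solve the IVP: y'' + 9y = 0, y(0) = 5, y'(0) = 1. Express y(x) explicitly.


Characteristic roots of r² + 9 = 0 are ±3i, so y = C₁cos(3x) + C₂sin(3x).
Apply y(0) = 5: C₁ = 5. Differentiate and apply y'(0) = 1: 3·C₂ = 1, so C₂ = 1/3.
Particular solution: y = 5cos(3x) + (1/3)sin(3x).


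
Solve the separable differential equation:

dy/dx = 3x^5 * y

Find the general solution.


Separate variables: dy/y = 3x^5 dx.
Integrate: ln|y| = (1/2)x^6 + C₀.
Exponentiate: y = Ce^((1/2)x^6).


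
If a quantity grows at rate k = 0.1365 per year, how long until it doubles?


Exponential growth: P(t) = P₀ e^(0.1365t). Set P(t)/P₀ = 2: e^(0.1365t) = 2.
Solve: t = ln(2)/0.1365 ≈ 5.08 years.


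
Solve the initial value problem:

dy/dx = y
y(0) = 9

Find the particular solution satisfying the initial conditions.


General solution of y' = y is y = Ce^(x).
Apply y(0) = 9: C = 9.
Particular solution: y = 9e^(x).


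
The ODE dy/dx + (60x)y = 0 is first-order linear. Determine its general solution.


P(x) = 60x ⇒ μ = e^(30x²).
Q(x) = 0 so μ y is constant: y = Ce^(-30x²).


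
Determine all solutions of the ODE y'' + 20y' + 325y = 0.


Characteristic equation: r² + 20r + 325 = 0.
Discriminant is negative; roots r = -10 ± 15i (complex conjugate pair).
General solution uses e^(α x)(C₁ cos(β x) + C₂ sin(β x)): y = e^(-10x)(C₁cos(15x) + C₂sin(15x)).


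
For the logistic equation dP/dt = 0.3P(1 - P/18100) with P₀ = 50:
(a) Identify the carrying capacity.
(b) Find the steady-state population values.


Logistic ODE dP/dt = 0.3P(1 - P/18100) has equilibria where dP/dt = 0, i.e. P = 0 or P = 18100.
The coefficient (1 - P/K) = 0 when P = K, identifying K = 18100 as the carrying capacity.
(a) K = 18100; (b) equilibria P = 0 and P = 18100.


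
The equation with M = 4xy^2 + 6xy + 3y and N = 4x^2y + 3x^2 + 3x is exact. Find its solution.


Check exactness: ∂M/∂y = 8xy + 6x + 3 and ∂N/∂x = 8xy + 6x + 3; equal, so the equation is exact.
Integrate M with respect to x (treating y as constant): ∫M dx = 2x^2y^2 + 3x^2y + 3xy + h(y).
Differentiate w.r.t. y and set equal to N: all terms match, so h'(y) = 0 and h is a constant absorbed into C.
General solution: 2x^2y^2 + 3x^2y + 3xy = C.


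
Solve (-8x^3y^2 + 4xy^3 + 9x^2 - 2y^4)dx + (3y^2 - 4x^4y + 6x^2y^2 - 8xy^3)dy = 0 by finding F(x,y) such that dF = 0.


Check exactness: ∂M/∂y = -16x^3y + 12xy^2 - 8y^3 and ∂N/∂x = -16x^3y + 12xy^2 - 8y^3; equal, so the equation is exact.
Integrate M with respect to x (treating y as constant): ∫M dx = -2x^4y^2 + 2x^2y^3 + 3x^3 - 2xy^4 + h(y).
Differentiate w.r.t. y and set equal to N: the x-dependent terms already match, leaving h'(y) = 3y^2. Integrate: h(y) = y^3.
So F(x,y) = y^3 - 2x^4y^2 + 2x^2y^3 + 3x^3 - 2xy^4.
General solution: y^3 - 2x^4y^2 + 2x^2y^3 + 3x^3 - 2xy^4 = C.


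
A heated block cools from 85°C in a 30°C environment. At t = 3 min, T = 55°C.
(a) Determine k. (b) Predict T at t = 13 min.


Newton's law: T(t) = T_a + (T₀ - T_a)e^(-kt).
(a) Use T(3) = 55: (55 - 30)/(85 - 30) = e^(-k·3), so k = -ln(0.455)/3 ≈ 0.2628.
(b) Apply k to t = 13: T(13) = 30 + (55)e^(-3.417) ≈ 31.8°C.


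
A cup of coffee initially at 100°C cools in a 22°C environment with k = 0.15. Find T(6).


Newton's law: dT/dt = -k(T - T_a) has solution T(t) = T_a + (T₀ - T_a)e^(-kt).
Plug in T_a = 22, T₀ = 100, k = 0.15, t = 6: T(6) = 22 + (78)e^(-0.90) ≈ 53.7°C.


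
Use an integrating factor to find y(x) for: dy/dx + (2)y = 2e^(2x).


P(x) = 2 ⇒ μ = e^(2x).
(μ y)' = 2e^(4x) ⇒ μ y = (2/4)e^(4x) + C.
Divide by μ: y = (1/2)e^(2x) + Ce^(-2x).


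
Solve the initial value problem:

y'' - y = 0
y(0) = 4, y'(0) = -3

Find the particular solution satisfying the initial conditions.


Characteristic roots of r² - 1 = 0 are -1, 1.
General solution y = c₁ e^(-x) + c₂ e^(x).
Apply y(0) = 4: c₁ + c₂ = 4. Apply y'(0) = -3: -1 c₁ + 1 c₂ = -3.
Solve: c₁ = 7/2, c₂ = 1/2.
Particular solution: y = (7/2)e^(-x) + (1/2)e^(x).


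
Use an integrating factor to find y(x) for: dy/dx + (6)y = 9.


P(x) = 6, Q(x) = 9; integrating factor μ = e^(6x).
(μ y)' = 9e^(6x) ⇒ μ y = (3/2)e^(6x) + C.
Divide by μ: y = 3/2 + Ce^(-6x).


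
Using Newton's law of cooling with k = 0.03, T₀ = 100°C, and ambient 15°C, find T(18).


Newton's law: dT/dt = -k(T - T_a) has solution T(t) = T_a + (T₀ - T_a)e^(-kt).
Plug in T_a = 15, T₀ = 100, k = 0.03, t = 18: T(18) = 15 + (85)e^(-0.54) ≈ 64.5°C.


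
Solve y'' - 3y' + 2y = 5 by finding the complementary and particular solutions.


Characteristic roots of r² - 3r + 2 = 0 are 2, 1.
y_h = C₁e^(2x) + C₂e^(x).
Forcing exponent 0 is not a characteristic root; try y_p = A.
Substitute: A·(0 + (-3)·0 + (2)) = A·2 = 5, so A = 5/2.
General solution: y = C₁e^(2x) + C₂e^(x) + 5/2.


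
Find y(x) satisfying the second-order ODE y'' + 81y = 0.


Characteristic equation: r² + 81 = 0.
Discriminant is negative; roots r = 0 ± 9i (complex conjugate pair).
General solution uses e^(α x)(C₁ cos(β x) + C₂ sin(β x)): y = C₁cos(9x) + C₂sin(9x).


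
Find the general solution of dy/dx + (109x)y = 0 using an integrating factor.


P(x) = 109x ⇒ μ = e^((109/2)x²).
Q(x) = 0 so μ y is constant: y = Ce^(-(109/2)x²).


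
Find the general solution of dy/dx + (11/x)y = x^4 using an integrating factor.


P(x) = 11/x ⇒ μ = x^11.
(x^11 y)' = x^15 ⇒ x^11 y = x^16/(16) + C.
Solve for y: y = (1/16)x^5 + C/x^11.


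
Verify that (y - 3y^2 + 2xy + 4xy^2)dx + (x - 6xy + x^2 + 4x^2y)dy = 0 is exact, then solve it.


Check exactness: ∂M/∂y = 1 - 6y + 2x + 8xy and ∂N/∂x = 1 - 6y + 2x + 8xy; equal, so the equation is exact.
Integrate M with respect to x (treating y as constant): ∫M dx = xy - 3xy^2 + x^2y + 2x^2y^2 + h(y).
Differentiate w.r.t. y and set equal to N: all terms match, so h'(y) = 0 and h is a constant absorbed into C.
General solution: xy - 3xy^2 + x^2y + 2x^2y^2 = C.


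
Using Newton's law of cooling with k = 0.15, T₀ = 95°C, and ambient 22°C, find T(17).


Newton's law: dT/dt = -k(T - T_a) has solution T(t) = T_a + (T₀ - T_a)e^(-kt).
Plug in T_a = 22, T₀ = 95, k = 0.15, t = 17: T(17) = 22 + (73)e^(-2.55) ≈ 27.7°C.


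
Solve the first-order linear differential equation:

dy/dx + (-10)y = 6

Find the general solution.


P(x) = -10 ⇒ μ = e^(-10x).
(μ y)' = 6e^(-10x) ⇒ μ y = -(3/5)e^(-10x) + C.
Divide by μ: y = -3/5 + Ce^(10x).


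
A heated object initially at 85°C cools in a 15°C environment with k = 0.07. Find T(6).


Newton's law: dT/dt = -k(T - T_a) has solution T(t) = T_a + (T₀ - T_a)e^(-kt).
Plug in T_a = 15, T₀ = 85, k = 0.07, t = 6: T(6) = 15 + (70)e^(-0.42) ≈ 61.0°C.


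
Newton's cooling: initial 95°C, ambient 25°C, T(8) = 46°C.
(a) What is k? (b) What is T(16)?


Newton's law: T(t) = T_a + (T₀ - T_a)e^(-kt).
(a) Use T(8) = 46: (46 - 25)/(95 - 25) = e^(-k·8), so k = -ln(0.300)/8 ≈ 0.1505.
(b) Apply k to t = 16: T(16) = 25 + (70)e^(-2.408) ≈ 31.3°C.


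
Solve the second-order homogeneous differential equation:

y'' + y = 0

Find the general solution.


Characteristic equation: r² + 1 = 0.
Discriminant is negative; roots r = 0 ± 1i (complex conjugate pair).
General solution uses e^(α x)(C₁ cos(β x) + C₂ sin(β x)): y = C₁cos(x) + C₂sin(x).


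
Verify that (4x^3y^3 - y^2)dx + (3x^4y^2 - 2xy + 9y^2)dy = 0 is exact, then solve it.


Check exactness: ∂M/∂y = 12x^3y^2 - 2y and ∂N/∂x = 12x^3y^2 - 2y; equal, so the equation is exact.
Integrate M with respect to x (treating y as constant): ∫M dx = x^4y^3 - xy^2 + h(y).
Differentiate w.r.t. y and set equal to N: the x-dependent terms already match, leaving h'(y) = 9y^2. Integrate: h(y) = 3y^3.
So F(x,y) = x^4y^3 - xy^2 + 3y^3.
General solution: x^4y^3 - xy^2 + 3y^3 = C.


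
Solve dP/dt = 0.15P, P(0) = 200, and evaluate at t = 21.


The ODE dP/dt = 0.15P has solution P(t) = P(0)e^(0.15t).
Substitute P(0) = 200 and t = 21: P(21) = 200 e^(3.15) ≈ 4667.


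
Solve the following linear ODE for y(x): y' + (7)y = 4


P(x) = 7, Q(x) = 4; integrating factor μ = e^(7x).
(μ y)' = 4e^(7x) ⇒ μ y = (4/7)e^(7x) + C.
Divide by μ: y = 4/7 + Ce^(-7x).


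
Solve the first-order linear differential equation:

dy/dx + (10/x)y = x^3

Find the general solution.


P(x) = 10/x ⇒ μ = x^10.
(x^10 y)' = x^10·x^3 = x^13.
Integrate: x^10 y = x^14/(14) + C.
Solve for y: y = (1/14)x^4 + C/x^10.


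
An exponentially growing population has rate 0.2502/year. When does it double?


Exponential growth: P(t) = P₀ e^(0.2502t). Set P(t)/P₀ = 2: e^(0.2502t) = 2.
Solve: t = ln(2)/0.2502 ≈ 2.77 years.


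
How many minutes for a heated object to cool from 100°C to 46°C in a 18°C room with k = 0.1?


From T(t) = T_a + (T₀ - T_a)e^(-kt), set T(t) = 46:
(46 - 18) / (100 - 18) = e^(-0.1t), so t = -ln(0.341)/0.1 ≈ 10.7 minutes.


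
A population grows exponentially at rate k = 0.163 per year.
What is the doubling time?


Exponential growth: P(t) = P₀ e^(0.163t). Set P(t)/P₀ = 2: e^(0.163t) = 2.
Solve: t = ln(2)/0.163 ≈ 4.25 years.


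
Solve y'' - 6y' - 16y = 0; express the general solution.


Characteristic equation: r² - 6r - 16 = 0.
Factor: (r - 8)(r + 2) = 0 ⇒ r = 8, -2 (distinct real).
General solution: y = C₁e^(8x) + C₂e^(-2x).


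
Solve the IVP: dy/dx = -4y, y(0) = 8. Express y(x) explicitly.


General solution of y' = -4y is y = Ce^(-4x).
Apply y(0) = 8: C = 8.
Particular solution: y = 8e^(-4x).


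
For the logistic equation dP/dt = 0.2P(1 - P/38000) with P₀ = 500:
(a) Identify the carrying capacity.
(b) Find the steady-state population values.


Logistic ODE dP/dt = 0.2P(1 - P/38000) has equilibria where dP/dt = 0, i.e. P = 0 or P = 38000.
The coefficient (1 - P/K) = 0 when P = K, identifying K = 38000 as the carrying capacity.
(a) K = 38000; (b) equilibria P = 0 and P = 38000.


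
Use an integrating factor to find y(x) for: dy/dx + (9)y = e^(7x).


P(x) = 9 ⇒ μ = e^(9x).
(μ y)' = e^(16x) ⇒ μ y = e^(16x)/16 + C.
Divide by μ: y = (1/16)e^(7x) + Ce^(-9x).


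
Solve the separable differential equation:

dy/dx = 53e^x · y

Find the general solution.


Separate variables: dy/y = 53e^x dx.
Integrate: ln|y| = 53e^x + C₀.
Exponentiate: y = Ce^(53e^x).


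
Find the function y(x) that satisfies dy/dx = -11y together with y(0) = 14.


General solution of y' = -11y is y = Ce^(-11x).
Apply y(0) = 14: C = 14.
Particular solution: y = 14e^(-11x).


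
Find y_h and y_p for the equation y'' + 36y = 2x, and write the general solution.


Homogeneous: r² + 36 = 0 ⇒ r = ±6i, y_h = C₁cos(6x) + C₂sin(6x).
Polynomial forcing; try y_p = Ax + B. Then y_p'' + 36 y_p = 36(Ax + B) = 2x, so B = 0 and A = 1/18.
General solution: y = C₁cos(6x) + C₂sin(6x) + (1/18)x.


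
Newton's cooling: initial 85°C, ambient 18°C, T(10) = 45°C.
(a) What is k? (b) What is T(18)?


Newton's law: T(t) = T_a + (T₀ - T_a)e^(-kt).
(a) Use T(10) = 45: (45 - 18)/(85 - 18) = e^(-k·10), so k = -ln(0.403)/10 ≈ 0.0909.
(b) Apply k to t = 18: T(18) = 18 + (67)e^(-1.636) ≈ 31.0°C.


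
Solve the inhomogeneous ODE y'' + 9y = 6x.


Homogeneous: r² + 9 = 0 ⇒ r = ±3i, y_h = C₁cos(3x) + C₂sin(3x).
Polynomial forcing; try y_p = Ax + B. Then y_p'' + 9 y_p = 9(Ax + B) = 6x, so B = 0 and A = 2/3.
General solution: y = C₁cos(3x) + C₂sin(3x) + (2/3)x.


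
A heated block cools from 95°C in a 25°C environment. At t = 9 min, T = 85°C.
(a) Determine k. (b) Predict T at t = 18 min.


Newton's law: T(t) = T_a + (T₀ - T_a)e^(-kt).
(a) Use T(9) = 85: (85 - 25)/(95 - 25) = e^(-k·9), so k = -ln(0.857)/9 ≈ 0.0171.
(b) Apply k to t = 18: T(18) = 25 + (70)e^(-0.308) ≈ 76.4°C.


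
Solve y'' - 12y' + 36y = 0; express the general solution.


Characteristic equation: r² - 12r + 36 = 0, i.e. (r - 6)² = 0.
Repeated root r = 6; include an x factor for the second linearly independent solution.
General solution: y = (C₁ + C₂x)e^(6x).


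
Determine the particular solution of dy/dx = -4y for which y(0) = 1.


General solution of y' = -4y is y = Ce^(-4x).
Apply y(0) = 1: C = 1.
Particular solution: y = e^(-4x).


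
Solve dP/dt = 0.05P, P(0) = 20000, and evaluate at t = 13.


The ODE dP/dt = 0.05P has solution P(t) = P(0)e^(0.05t).
Substitute P(0) = 20000 and t = 13: P(13) = 20000 e^(0.65) ≈ 38311.


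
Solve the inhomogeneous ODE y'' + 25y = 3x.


Homogeneous: r² + 25 = 0 ⇒ r = ±5i, y_h = C₁cos(5x) + C₂sin(5x).
Polynomial forcing; try y_p = Ax + B. Then y_p'' + 25 y_p = 25(Ax + B) = 3x, so B = 0 and A = 3/25.
General solution: y = C₁cos(5x) + C₂sin(5x) + (3/25)x.


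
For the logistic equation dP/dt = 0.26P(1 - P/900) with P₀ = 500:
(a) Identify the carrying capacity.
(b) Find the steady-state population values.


Logistic ODE dP/dt = 0.26P(1 - P/900) has equilibria where dP/dt = 0, i.e. P = 0 or P = 900.
The coefficient (1 - P/K) = 0 when P = K, identifying K = 900 as the carrying capacity.
(a) K = 900; (b) equilibria P = 0 and P = 900.


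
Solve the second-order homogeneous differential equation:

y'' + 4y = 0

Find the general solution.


Characteristic equation: r² + 4 = 0.
Discriminant is negative; roots r = 0 ± 2i (complex conjugate pair).
General solution uses e^(α x)(C₁ cos(β x) + C₂ sin(β x)): y = C₁cos(2x) + C₂sin(2x).


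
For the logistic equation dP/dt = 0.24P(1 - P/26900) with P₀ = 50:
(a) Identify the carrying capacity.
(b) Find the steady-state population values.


Logistic ODE dP/dt = 0.24P(1 - P/26900) has equilibria where dP/dt = 0, i.e. P = 0 or P = 26900.
The coefficient (1 - P/K) = 0 when P = K, identifying K = 26900 as the carrying capacity.
(a) K = 26900; (b) equilibria P = 0 and P = 26900.


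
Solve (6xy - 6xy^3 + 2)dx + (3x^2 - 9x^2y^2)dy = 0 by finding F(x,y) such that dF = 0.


Check exactness: ∂M/∂y = 6x - 18xy^2 and ∂N/∂x = 6x - 18xy^2; equal, so the equation is exact.
Integrate M with respect to x (treating y as constant): ∫M dx = 3x^2y - 3x^2y^3 + 2x + h(y).
Differentiate w.r.t. y and set equal to N: all terms match, so h'(y) = 0 and h is a constant absorbed into C.
General solution: 3x^2y - 3x^2y^3 + 2x = C.
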